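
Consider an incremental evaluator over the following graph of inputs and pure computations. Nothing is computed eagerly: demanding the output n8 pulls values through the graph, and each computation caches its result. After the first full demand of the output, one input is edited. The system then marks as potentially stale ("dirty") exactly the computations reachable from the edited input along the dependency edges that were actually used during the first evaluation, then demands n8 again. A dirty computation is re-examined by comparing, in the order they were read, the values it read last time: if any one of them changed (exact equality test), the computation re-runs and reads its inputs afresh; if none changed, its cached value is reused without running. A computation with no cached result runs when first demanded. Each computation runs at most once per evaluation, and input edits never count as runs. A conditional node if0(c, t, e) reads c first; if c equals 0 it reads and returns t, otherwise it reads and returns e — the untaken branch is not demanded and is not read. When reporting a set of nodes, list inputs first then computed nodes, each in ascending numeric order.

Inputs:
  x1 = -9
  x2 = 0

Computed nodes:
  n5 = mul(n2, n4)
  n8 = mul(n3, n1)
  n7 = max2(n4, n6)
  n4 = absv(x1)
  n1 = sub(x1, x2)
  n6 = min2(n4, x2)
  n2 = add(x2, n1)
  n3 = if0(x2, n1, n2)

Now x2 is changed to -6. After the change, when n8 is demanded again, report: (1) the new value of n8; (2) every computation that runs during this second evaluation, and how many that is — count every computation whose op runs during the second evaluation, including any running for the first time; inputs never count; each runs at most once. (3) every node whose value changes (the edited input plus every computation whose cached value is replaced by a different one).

Initial pass — values computed on the first demand:
  n1 = sub(-9, 0) = -9
  n3 = if0(x2=0 -> then branch n1) = -9
  n8 = mul(-9, -9) = 81

Second demand — change propagation:
  n1: re-runs because x2 0->-6; new result -3.
  n2: newly demanded (no cache) — executes and yields -9.
  n3: re-runs because x2 0->-6; n1 -9->-3; new result -9 (unchanged).
  n8: re-runs because n1 -9->-3; new result 27.

The important point: the flipped condition pulls in fresh nodes; n2 runs for the first time.

n8 now evaluates to 27.
Run set: n1, n2, n3, n8 (4 run).
Changed values: x2, n1, n8.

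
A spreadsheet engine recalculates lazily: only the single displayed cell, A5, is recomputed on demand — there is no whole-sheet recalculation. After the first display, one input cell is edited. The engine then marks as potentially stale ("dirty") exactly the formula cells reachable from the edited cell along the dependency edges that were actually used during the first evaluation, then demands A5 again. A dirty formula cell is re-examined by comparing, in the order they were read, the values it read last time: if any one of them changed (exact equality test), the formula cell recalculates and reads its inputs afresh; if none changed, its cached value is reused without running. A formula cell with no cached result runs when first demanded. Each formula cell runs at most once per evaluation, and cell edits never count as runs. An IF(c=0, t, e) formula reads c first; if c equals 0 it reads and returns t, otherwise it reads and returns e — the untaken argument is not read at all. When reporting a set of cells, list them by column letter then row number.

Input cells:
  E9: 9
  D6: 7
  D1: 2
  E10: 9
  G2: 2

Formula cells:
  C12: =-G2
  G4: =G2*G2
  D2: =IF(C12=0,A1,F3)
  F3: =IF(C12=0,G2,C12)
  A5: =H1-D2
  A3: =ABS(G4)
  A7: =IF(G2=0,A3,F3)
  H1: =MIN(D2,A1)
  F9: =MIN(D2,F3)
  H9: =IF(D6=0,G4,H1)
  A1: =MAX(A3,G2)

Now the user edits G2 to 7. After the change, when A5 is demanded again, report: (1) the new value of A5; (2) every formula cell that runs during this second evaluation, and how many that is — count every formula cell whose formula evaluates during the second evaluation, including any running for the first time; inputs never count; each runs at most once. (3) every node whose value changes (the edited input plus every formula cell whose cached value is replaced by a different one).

First evaluation (everything demanded from the output):
  C12 = -(2) = -2
  F3 = IF(C12=0: C12=-2 -> else branch C12) = -2
  G4 = 2 * 2 = 4
  A3 = ABS(4) = 4
  A1 = MAX(4, 2) = 4
  D2 = IF(C12=0: C12=-2 -> else branch F3) = -2
  H1 = MIN(-2, 4) = -2
  A5 = -2 - -2 = 0

Propagation after the edit:
  C12: runs — G2 2->7; result -7.
  F3: runs — C12 -2->-7; C12 -2->-7; result -7.
  G4: runs — G2 2->7; G2 2->7; result 49.
  A3: runs — G4 4->49; result 49.
  A1: runs — A3 4->49; G2 2->7; result 49.
  D2: runs — C12 -2->-7; F3 -2->-7; result -7.
  H1: runs — D2 -2->-7; A1 4->49; result -7.
  A5: runs — H1 -2->-7; D2 -2->-7; result 0 (same value as before).

New value of A5: 0.
Formula cells that run: A1, A3, A5, C12, D2, F3, G4, H1 — 8 in total.
Values that change: A1, A3, C12, D2, F3, G2, G4, H1.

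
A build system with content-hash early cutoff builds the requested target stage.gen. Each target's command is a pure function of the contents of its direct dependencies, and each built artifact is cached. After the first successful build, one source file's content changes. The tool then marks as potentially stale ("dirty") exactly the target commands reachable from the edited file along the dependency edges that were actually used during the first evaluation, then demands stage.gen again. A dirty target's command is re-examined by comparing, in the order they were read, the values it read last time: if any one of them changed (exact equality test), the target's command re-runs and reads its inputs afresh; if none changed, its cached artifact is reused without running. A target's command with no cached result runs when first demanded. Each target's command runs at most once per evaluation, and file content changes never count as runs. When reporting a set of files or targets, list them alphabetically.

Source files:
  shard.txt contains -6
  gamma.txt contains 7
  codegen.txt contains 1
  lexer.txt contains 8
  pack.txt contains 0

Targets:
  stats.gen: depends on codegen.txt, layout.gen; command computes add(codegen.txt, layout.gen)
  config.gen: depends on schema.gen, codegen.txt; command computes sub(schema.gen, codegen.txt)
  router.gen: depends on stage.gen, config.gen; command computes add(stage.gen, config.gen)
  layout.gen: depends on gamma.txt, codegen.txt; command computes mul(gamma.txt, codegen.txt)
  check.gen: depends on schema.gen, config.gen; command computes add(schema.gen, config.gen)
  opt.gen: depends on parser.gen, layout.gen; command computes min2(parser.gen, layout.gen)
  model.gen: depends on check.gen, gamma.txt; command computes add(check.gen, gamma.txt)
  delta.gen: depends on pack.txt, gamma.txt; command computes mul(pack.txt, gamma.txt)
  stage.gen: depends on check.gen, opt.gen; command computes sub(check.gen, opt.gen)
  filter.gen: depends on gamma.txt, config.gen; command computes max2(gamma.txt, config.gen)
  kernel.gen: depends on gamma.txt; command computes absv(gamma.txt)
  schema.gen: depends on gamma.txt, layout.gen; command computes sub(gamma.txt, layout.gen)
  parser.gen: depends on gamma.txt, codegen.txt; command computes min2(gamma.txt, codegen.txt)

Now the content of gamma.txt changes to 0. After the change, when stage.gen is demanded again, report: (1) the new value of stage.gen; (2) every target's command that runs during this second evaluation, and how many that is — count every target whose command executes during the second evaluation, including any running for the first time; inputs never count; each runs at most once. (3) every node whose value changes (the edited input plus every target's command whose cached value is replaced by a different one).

First evaluation (everything demanded from the output):
  layout.gen = mul(7, 1) = 7
  parser.gen = min2(7, 1) = 1
  opt.gen = min2(1, 7) = 1
  schema.gen = sub(7, 7) = 0
  config.gen = sub(0, 1) = -1
  check.gen = add(0, -1) = -1
  stage.gen = sub(-1, 1) = -2

Propagation after the edit:
  layout.gen: runs — gamma.txt 7->0; result 0.
  parser.gen: runs — gamma.txt 7->0; result 0.
  opt.gen: runs — parser.gen 1->0; layout.gen 7->0; result 0.
  schema.gen: runs — gamma.txt 7->0; layout.gen 7->0; result 0 (same value as before).
  config.gen: checked — values it read are unchanged (schema.gen unchanged, codegen.txt unchanged); reused cached -1 without running.
  check.gen: checked — values it read are unchanged (schema.gen unchanged, config.gen unchanged); reused cached -1 without running.
  stage.gen: runs — opt.gen 1->0; result -1.

Key observation: the cutoff stops propagation at config.gen — its inputs' values are unchanged, so it reuses its cache.

New value of stage.gen: -1.
Target commands that run: layout.gen, opt.gen, parser.gen, schema.gen, stage.gen — 5 in total.
Values that change: gamma.txt, layout.gen, opt.gen, parser.gen, stage.gen.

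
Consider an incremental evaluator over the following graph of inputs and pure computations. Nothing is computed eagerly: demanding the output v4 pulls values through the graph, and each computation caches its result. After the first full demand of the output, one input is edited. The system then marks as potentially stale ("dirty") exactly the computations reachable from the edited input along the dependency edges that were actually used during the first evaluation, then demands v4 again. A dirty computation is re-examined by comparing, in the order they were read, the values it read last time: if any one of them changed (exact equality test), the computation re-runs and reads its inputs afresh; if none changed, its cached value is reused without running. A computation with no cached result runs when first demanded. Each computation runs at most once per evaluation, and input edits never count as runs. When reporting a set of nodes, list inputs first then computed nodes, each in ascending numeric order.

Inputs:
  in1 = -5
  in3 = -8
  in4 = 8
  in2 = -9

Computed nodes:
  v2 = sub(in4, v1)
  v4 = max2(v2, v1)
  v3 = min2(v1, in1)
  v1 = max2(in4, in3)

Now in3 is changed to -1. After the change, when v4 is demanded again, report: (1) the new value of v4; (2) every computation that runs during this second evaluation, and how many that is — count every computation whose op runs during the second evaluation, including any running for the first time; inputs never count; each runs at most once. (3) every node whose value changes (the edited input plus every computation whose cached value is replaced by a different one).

Initial pass — values computed on the first demand:
  v1 = max2(8, -8) = 8
  v2 = sub(8, 8) = 0
  v4 = max2(0, 8) = 8

Second demand — change propagation:
  v1: re-runs because in3 -8->-1; new result 8 (unchanged).
  v2: re-examined; everything it read last time is the same (in4 unchanged, v1 unchanged) — cache 0 kept, no run.
  v4: re-examined; everything it read last time is the same (v2 unchanged, v1 unchanged) — cache 8 kept, no run.

The important point: v1 recomputes to an identical value, and the output ends up unchanged.

v4 now evaluates to 8.
Run set: v1 (1 run).
Changed values: in3.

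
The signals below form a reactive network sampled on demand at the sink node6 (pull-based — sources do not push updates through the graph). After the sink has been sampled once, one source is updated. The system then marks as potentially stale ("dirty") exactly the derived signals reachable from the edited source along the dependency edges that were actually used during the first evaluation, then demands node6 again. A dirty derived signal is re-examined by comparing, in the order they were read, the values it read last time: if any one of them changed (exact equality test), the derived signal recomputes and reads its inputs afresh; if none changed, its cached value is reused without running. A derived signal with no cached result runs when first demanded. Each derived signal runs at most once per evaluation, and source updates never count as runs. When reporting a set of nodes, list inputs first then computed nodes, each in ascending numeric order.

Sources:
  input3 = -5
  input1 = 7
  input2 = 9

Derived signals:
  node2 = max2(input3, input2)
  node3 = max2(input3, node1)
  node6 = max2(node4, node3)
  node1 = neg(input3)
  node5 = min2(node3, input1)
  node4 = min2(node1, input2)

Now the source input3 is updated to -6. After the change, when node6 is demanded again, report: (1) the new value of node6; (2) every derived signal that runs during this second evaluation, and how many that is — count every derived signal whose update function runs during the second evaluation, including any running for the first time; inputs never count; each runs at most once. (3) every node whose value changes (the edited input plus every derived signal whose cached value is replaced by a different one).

node6 now evaluates to 6.
Run set: node1, node3, node4, node6 (4 run).
Changed values: input3, node1, node3, node4, node6.

Initial pass — values computed on the first demand:
  node1 = neg(-5) = 5
  node3 = max2(-5, 5) = 5
  node4 = min2(5, 9) = 5
  node6 = max2(5, 5) = 5

Second demand — change propagation:
  node1: re-runs because input3 -5->-6; new result 6.
  node3: re-runs because input3 -5->-6; node1 5->6; new result 6.
  node4: re-runs because node1 5->6; new result 6.
  node6: re-runs because node4 5->6; node3 5->6; new result 6.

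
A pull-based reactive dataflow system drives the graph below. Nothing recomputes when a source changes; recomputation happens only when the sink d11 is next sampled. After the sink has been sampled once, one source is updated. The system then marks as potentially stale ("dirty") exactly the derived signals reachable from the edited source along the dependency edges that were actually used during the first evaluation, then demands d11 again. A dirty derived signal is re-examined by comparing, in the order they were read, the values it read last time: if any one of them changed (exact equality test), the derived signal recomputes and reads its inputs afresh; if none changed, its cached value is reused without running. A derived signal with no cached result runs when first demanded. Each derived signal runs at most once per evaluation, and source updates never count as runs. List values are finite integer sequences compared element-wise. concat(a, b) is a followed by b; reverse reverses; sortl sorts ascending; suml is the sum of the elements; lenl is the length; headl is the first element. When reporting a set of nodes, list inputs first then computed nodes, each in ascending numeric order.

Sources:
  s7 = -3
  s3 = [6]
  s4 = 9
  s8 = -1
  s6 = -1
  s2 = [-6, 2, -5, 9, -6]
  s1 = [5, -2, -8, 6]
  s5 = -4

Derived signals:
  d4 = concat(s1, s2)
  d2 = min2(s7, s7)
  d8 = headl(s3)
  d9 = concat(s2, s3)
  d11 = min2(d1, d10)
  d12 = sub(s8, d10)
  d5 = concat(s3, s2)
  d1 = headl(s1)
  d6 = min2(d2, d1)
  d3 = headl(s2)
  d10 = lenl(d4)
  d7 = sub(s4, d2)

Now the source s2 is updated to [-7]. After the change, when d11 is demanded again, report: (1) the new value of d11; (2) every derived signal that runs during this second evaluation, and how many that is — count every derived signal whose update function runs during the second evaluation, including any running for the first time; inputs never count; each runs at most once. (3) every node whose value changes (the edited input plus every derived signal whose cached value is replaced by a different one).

New value of d11: 5.
Derived signals that run: d4, d10, d11 — 3 in total.
Values that change: s2, d4, d10.

First evaluation (everything demanded from the output):
  d1 = headl([5, -2, -8, 6]) = 5
  d4 = concat([5, -2, -8, 6], [-6, 2, -5, 9, -6]) = [5, -2, -8, 6, -6, 2, -5, 9, -6]
  d10 = lenl([5, -2, -8, 6, -6, 2, -5, 9, -6]) = 9
  d11 = min2(5, 9) = 5

Propagation after the edit:
  d4: runs — s2 [-6, 2, -5, 9, -6]->[-7]; result [5, -2, -8, 6, -7].
  d10: runs — d4 [5, -2, -8, 6, -6, 2, -5, 9, -6]->[5, -2, -8, 6, -7]; result 5.
  d11: runs — d10 9->5; result 5 (same value as before).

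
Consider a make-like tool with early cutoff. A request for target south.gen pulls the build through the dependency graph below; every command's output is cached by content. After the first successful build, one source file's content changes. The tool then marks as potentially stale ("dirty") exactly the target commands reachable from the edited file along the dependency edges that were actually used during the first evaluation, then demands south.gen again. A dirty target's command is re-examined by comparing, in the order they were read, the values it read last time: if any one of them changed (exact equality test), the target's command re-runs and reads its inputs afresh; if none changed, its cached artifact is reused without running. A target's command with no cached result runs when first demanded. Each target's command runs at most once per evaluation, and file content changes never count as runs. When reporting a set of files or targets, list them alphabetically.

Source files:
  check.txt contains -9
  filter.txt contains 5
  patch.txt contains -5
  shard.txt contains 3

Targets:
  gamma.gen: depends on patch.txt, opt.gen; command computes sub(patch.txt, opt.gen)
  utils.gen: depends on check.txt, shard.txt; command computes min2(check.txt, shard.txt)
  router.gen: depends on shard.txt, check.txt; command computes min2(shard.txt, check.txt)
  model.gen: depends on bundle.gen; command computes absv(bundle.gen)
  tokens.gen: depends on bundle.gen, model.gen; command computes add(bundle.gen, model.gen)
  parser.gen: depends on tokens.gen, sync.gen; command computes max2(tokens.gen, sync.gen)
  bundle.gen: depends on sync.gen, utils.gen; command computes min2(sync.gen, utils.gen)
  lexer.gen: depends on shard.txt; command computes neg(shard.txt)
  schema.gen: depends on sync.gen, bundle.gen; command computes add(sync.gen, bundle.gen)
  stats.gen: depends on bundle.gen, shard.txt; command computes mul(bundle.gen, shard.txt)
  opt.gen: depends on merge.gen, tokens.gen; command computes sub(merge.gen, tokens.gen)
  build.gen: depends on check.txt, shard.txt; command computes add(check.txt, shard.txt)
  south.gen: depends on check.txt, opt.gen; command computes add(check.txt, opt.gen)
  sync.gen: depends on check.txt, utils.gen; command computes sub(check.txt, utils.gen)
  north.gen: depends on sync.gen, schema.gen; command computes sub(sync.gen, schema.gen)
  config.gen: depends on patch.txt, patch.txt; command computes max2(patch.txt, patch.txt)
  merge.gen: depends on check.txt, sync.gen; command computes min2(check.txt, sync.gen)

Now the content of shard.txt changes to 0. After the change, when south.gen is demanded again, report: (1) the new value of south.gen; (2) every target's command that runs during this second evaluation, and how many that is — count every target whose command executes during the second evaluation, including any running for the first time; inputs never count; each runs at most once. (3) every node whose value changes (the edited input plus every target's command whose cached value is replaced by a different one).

First demand of the output computes:
  utils.gen = min2(-9, 3) = -9
  sync.gen = sub(-9, -9) = 0
  bundle.gen = min2(0, -9) = -9
  merge.gen = min2(-9, 0) = -9
  model.gen = absv(-9) = 9
  tokens.gen = add(-9, 9) = 0
  opt.gen = sub(-9, 0) = -9
  south.gen = add(-9, -9) = -18

After the edit, cleaning proceeds:
  utils.gen: a read changed (shard.txt 3->0) — executes, giving -9 — identical to its old value.
  sync.gen: dirty, but its reads are unchanged (check.txt unchanged, utils.gen unchanged); cached 0 stands.
  bundle.gen: dirty, but its reads are unchanged (sync.gen unchanged, utils.gen unchanged); cached -9 stands.
  merge.gen: dirty, but its reads are unchanged (check.txt unchanged, sync.gen unchanged); cached -9 stands.
  model.gen: dirty, but its reads are unchanged (bundle.gen unchanged); cached 9 stands.
  tokens.gen: dirty, but its reads are unchanged (bundle.gen unchanged, model.gen unchanged); cached 0 stands.
  opt.gen: dirty, but its reads are unchanged (merge.gen unchanged, tokens.gen unchanged); cached -9 stands.
  south.gen: dirty, but its reads are unchanged (check.txt unchanged, opt.gen unchanged); cached -18 stands.

Note the absorption at utils.gen: it re-runs yet its value is the same, leaving the output's value untouched.

Demanding south.gen again yields -18.
1 target commands run: utils.gen.
The nodes whose values change: shard.txt.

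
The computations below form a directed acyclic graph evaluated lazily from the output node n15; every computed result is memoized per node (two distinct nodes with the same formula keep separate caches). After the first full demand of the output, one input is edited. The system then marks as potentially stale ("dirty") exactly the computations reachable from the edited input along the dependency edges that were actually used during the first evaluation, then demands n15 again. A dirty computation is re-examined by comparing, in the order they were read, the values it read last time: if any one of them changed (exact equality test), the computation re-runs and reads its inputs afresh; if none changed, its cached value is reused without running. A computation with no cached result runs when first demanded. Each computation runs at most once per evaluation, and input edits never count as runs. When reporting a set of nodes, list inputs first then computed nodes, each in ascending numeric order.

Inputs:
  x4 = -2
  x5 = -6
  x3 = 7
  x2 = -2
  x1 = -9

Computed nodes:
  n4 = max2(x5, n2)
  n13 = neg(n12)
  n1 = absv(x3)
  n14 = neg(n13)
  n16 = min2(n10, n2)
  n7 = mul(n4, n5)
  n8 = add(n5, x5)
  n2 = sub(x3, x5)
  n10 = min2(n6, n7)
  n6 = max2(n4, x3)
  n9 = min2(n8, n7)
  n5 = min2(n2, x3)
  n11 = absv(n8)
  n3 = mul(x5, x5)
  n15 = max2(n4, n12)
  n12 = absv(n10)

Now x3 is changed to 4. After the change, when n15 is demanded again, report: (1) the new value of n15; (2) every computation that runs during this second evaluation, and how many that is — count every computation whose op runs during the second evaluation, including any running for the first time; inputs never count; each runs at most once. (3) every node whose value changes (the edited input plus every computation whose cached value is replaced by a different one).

Demanding n15 again yields 10.
8 computations run: n2, n4, n5, n6, n7, n10, n12, n15.
The nodes whose values change: x3, n2, n4, n5, n6, n7, n10, n12, n15.

First demand of the output computes:
  n2 = sub(7, -6) = 13
  n4 = max2(-6, 13) = 13
  n5 = min2(13, 7) = 7
  n6 = max2(13, 7) = 13
  n7 = mul(13, 7) = 91
  n10 = min2(13, 91) = 13
  n12 = absv(13) = 13
  n15 = max2(13, 13) = 13

After the edit, cleaning proceeds:
  n2: a read changed (x3 7->4) — executes, giving 10.
  n4: a read changed (n2 13->10) — executes, giving 10.
  n5: a read changed (n2 13->10; x3 7->4) — executes, giving 4.
  n6: a read changed (n4 13->10; x3 7->4) — executes, giving 10.
  n7: a read changed (n4 13->10; n5 7->4) — executes, giving 40.
  n10: a read changed (n6 13->10; n7 91->40) — executes, giving 10.
  n12: a read changed (n10 13->10) — executes, giving 10.
  n15: a read changed (n4 13->10; n12 13->10) — executes, giving 10.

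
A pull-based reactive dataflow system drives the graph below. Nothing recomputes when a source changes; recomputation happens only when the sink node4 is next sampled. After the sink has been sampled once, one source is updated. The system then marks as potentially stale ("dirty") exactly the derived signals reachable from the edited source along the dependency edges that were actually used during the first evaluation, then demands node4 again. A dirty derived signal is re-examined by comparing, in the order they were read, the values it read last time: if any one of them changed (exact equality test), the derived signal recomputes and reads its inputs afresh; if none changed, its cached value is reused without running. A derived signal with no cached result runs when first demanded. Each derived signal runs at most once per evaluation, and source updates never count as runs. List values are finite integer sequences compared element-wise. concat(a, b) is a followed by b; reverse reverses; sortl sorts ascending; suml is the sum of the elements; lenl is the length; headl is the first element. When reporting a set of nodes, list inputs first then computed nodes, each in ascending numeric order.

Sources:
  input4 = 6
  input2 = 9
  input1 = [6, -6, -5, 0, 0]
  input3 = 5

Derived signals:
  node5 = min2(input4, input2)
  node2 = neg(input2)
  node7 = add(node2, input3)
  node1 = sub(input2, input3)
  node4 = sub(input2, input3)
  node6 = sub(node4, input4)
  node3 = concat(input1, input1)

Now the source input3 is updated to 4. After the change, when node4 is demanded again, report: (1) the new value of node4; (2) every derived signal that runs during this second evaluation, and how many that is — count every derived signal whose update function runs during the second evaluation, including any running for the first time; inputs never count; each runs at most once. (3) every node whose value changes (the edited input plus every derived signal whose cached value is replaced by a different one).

First evaluation (everything demanded from the output):
  node4 = sub(9, 5) = 4

Propagation after the edit:
  node4: runs — input3 5->4; result 5.

New value of node4: 5.
Derived signals that run: node4 — 1 in total.
Values that change: input3, node4.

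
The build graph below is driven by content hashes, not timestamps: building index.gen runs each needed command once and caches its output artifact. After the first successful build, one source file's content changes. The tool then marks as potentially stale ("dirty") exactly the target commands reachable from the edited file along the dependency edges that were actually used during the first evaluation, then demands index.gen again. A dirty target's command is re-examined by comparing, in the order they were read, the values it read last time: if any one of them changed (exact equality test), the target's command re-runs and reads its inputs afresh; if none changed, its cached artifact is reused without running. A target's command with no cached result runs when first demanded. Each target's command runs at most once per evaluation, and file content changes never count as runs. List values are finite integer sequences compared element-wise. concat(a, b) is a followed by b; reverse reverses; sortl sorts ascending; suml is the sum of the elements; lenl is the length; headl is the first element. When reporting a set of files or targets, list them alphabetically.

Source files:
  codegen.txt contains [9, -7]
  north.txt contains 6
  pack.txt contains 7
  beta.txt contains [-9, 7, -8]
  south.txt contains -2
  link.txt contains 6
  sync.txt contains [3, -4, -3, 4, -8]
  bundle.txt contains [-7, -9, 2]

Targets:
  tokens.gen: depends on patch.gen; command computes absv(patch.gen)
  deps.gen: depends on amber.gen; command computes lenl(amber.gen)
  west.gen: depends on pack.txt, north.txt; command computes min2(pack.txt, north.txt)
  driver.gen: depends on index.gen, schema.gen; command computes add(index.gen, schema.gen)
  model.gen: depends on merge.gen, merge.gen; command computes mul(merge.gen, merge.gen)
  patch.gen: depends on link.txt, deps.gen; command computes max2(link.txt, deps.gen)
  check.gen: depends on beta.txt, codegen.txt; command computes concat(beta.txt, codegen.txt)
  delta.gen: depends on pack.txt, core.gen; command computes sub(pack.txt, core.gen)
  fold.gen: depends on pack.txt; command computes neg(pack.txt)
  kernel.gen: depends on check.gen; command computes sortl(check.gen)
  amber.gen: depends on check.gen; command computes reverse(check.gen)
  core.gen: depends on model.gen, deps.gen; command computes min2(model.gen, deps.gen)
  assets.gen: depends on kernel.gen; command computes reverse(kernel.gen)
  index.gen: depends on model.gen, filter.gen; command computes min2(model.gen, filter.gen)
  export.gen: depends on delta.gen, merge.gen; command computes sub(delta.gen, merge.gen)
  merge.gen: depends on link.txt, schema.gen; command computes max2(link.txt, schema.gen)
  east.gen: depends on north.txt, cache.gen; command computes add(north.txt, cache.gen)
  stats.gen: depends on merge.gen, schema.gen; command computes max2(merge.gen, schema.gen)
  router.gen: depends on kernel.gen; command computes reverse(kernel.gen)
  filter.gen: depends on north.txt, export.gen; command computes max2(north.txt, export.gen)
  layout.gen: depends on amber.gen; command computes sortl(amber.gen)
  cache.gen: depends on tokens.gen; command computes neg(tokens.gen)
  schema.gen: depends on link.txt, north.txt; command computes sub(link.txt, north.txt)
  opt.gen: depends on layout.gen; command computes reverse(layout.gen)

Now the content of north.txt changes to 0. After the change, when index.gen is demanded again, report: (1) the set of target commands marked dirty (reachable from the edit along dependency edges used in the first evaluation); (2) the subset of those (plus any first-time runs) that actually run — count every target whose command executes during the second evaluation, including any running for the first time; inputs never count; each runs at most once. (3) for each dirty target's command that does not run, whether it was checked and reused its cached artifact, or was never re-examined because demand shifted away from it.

Dirty set: core.gen, delta.gen, export.gen, filter.gen, index.gen, merge.gen, model.gen, schema.gen.
Run set: filter.gen, index.gen, merge.gen, schema.gen (4 run).
Re-examined without running (cache reused): core.gen, delta.gen, export.gen, model.gen.
The important point: at model.gen every value read last time is unchanged, so the dirty flag clears without a run.

Initial pass — values computed on the first demand:
  check.gen = concat([-9, 7, -8], [9, -7]) = [-9, 7, -8, 9, -7]
  amber.gen = reverse([-9, 7, -8, 9, -7]) = [-7, 9, -8, 7, -9]
  deps.gen = lenl([-7, 9, -8, 7, -9]) = 5
  schema.gen = sub(6, 6) = 0
  merge.gen = max2(6, 0) = 6
  model.gen = mul(6, 6) = 36
  core.gen = min2(36, 5) = 5
  delta.gen = sub(7, 5) = 2
  export.gen = sub(2, 6) = -4
  filter.gen = max2(6, -4) = 6
  index.gen = min2(36, 6) = 6

Second demand — change propagation:
  schema.gen: re-runs because north.txt 6->0; new result 6.
  merge.gen: re-runs because schema.gen 0->6; new result 6 (unchanged).
  model.gen: re-examined; everything it read last time is the same (merge.gen unchanged, merge.gen unchanged) — cache 36 kept, no run.
  core.gen: re-examined; everything it read last time is the same (model.gen unchanged, deps.gen unchanged) — cache 5 kept, no run.
  delta.gen: re-examined; everything it read last time is the same (pack.txt unchanged, core.gen unchanged) — cache 2 kept, no run.
  export.gen: re-examined; everything it read last time is the same (delta.gen unchanged, merge.gen unchanged) — cache -4 kept, no run.
  filter.gen: re-runs because north.txt 6->0; new result 0.
  index.gen: re-runs because filter.gen 6->0; new result 0.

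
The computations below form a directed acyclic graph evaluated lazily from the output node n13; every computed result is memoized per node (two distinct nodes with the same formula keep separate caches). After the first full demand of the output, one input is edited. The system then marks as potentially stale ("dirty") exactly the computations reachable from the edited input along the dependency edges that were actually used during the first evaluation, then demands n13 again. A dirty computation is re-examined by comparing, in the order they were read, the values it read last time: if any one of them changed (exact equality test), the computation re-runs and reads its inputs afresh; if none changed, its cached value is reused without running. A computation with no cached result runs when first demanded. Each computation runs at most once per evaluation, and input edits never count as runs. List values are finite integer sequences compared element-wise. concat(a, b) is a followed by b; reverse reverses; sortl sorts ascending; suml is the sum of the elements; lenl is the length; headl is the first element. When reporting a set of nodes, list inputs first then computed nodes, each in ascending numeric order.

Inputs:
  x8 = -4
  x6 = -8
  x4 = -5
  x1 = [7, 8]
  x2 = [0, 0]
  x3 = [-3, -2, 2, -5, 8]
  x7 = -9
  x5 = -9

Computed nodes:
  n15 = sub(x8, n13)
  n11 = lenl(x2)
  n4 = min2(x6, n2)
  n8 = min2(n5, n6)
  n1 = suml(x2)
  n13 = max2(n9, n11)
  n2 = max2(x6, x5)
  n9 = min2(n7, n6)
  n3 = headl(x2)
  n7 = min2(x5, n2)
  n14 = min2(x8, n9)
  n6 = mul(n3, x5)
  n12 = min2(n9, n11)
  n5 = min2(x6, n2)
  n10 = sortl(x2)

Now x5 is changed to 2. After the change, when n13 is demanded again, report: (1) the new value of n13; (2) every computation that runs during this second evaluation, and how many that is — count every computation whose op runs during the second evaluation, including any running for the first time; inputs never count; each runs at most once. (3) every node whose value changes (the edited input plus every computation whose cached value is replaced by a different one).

Demanding n13 again yields 2.
5 computations run: n2, n6, n7, n9, n13.
The nodes whose values change: x5, n2, n7, n9.

First demand of the output computes:
  n2 = max2(-8, -9) = -8
  n3 = headl([0, 0]) = 0
  n6 = mul(0, -9) = 0
  n7 = min2(-9, -8) = -9
  n9 = min2(-9, 0) = -9
  n11 = lenl([0, 0]) = 2
  n13 = max2(-9, 2) = 2

After the edit, cleaning proceeds:
  n2: a read changed (x5 -9->2) — executes, giving 2.
  n6: a read changed (x5 -9->2) — executes, giving 0 — identical to its old value.
  n7: a read changed (x5 -9->2; n2 -8->2) — executes, giving 2.
  n9: a read changed (n7 -9->2) — executes, giving 0.
  n13: a read changed (n9 -9->0) — executes, giving 2 — identical to its old value.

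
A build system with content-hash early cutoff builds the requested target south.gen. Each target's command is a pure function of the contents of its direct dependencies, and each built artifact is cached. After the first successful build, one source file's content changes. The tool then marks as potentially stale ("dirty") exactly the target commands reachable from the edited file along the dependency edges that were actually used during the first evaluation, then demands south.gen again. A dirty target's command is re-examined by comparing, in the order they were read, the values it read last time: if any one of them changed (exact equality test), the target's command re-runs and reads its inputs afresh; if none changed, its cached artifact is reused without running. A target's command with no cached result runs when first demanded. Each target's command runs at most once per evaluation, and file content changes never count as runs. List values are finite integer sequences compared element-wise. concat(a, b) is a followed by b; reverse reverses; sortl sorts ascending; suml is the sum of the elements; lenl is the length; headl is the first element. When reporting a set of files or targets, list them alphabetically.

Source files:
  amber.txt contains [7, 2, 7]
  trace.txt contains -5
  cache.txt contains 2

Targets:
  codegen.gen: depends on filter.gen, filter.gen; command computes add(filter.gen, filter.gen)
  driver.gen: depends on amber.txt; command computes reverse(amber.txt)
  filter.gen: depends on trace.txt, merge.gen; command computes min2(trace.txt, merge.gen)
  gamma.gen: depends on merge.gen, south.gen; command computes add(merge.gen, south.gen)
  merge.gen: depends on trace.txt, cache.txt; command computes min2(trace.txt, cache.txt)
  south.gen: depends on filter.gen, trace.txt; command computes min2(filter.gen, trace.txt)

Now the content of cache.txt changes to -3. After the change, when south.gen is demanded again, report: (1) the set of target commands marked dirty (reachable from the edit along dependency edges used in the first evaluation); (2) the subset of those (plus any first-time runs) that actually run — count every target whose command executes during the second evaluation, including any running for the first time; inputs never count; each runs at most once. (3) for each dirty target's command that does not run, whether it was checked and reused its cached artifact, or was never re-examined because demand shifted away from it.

Marked dirty: filter.gen, merge.gen, south.gen.
Target commands that run: merge.gen — 1 in total.
Checked but reused from cache: filter.gen, south.gen.
Key observation: the change is absorbed at merge.gen — it re-runs but produces the same value, and the output's value is unchanged.

First evaluation (everything demanded from the output):
  merge.gen = min2(-5, 2) = -5
  filter.gen = min2(-5, -5) = -5
  south.gen = min2(-5, -5) = -5

Propagation after the edit:
  merge.gen: runs — cache.txt 2->-3; result -5 (same value as before).
  filter.gen: checked — values it read are unchanged (trace.txt unchanged, merge.gen unchanged); reused cached -5 without running.
  south.gen: checked — values it read are unchanged (filter.gen unchanged, trace.txt unchanged); reused cached -5 without running.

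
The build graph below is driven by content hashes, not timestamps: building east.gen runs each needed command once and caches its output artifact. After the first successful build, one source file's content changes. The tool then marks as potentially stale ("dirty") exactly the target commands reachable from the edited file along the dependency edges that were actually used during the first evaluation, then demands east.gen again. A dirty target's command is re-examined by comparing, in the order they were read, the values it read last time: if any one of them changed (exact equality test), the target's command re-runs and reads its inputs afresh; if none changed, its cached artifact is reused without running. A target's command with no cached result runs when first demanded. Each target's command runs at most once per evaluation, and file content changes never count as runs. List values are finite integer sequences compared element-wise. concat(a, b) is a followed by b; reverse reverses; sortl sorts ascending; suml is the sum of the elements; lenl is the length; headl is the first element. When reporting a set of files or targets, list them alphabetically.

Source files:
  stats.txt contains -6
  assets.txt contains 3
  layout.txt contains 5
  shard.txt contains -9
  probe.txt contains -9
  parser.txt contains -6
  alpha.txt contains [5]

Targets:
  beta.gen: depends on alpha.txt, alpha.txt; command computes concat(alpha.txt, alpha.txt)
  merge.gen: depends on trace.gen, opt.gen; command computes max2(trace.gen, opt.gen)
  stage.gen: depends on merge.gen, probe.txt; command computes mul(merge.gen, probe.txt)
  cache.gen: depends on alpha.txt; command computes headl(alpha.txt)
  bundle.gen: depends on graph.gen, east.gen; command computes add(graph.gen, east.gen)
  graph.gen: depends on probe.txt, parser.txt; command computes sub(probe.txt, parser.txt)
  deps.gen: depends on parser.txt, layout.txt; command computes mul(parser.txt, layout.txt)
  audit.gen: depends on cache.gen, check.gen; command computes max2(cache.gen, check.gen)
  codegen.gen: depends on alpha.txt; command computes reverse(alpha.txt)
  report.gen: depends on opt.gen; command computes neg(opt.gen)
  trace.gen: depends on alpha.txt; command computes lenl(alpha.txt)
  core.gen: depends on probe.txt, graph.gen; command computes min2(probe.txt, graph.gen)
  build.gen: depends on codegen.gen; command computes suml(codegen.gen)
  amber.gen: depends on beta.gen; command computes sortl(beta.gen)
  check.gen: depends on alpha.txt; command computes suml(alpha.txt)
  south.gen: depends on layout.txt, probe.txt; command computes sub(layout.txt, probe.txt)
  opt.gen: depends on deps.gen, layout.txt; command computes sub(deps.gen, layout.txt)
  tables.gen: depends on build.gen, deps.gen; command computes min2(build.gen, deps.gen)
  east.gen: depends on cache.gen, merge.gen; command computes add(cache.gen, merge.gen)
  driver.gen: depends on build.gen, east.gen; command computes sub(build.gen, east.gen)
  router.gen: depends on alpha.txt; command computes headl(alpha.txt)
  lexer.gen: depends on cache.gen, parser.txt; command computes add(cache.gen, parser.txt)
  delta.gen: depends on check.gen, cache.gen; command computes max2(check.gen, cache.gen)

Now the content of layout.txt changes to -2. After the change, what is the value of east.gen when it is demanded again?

east.gen now evaluates to 19.

Initial pass — values computed on the first demand:
  cache.gen = headl([5]) = 5
  deps.gen = mul(-6, 5) = -30
  opt.gen = sub(-30, 5) = -35
  trace.gen = lenl([5]) = 1
  merge.gen = max2(1, -35) = 1
  east.gen = add(5, 1) = 6

Second demand — change propagation:
  deps.gen: re-runs because layout.txt 5->-2; new result 12.
  opt.gen: re-runs because deps.gen -30->12; layout.txt 5->-2; new result 14.
  merge.gen: re-runs because opt.gen -35->14; new result 14.
  east.gen: re-runs because merge.gen 1->14; new result 19.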